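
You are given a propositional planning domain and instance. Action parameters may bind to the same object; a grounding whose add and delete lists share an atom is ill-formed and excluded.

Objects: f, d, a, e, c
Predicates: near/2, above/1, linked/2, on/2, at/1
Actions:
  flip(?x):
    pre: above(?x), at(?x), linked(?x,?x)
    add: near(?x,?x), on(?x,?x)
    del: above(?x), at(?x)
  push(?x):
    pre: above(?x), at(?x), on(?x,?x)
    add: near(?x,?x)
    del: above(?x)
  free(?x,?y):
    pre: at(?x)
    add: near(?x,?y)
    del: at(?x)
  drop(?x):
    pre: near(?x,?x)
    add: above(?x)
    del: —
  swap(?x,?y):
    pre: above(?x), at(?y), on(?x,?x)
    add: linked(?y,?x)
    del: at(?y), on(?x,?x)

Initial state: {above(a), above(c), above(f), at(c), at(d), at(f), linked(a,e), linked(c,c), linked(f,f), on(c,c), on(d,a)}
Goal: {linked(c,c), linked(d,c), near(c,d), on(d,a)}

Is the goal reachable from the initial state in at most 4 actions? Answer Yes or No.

Yes

1. free(c,d)  →  {above(a), above(c), above(f), at(d), at(f), linked(a,e), linked(c,c), linked(f,f), near(c,d), on(c,c), on(d,a)}
2. swap(c,d)  →  {above(a), above(c), above(f), at(f), linked(a,e), linked(c,c), linked(d,c), linked(f,f), near(c,d), on(d,a)}
optimal plan length = 2; 2 ≤ 4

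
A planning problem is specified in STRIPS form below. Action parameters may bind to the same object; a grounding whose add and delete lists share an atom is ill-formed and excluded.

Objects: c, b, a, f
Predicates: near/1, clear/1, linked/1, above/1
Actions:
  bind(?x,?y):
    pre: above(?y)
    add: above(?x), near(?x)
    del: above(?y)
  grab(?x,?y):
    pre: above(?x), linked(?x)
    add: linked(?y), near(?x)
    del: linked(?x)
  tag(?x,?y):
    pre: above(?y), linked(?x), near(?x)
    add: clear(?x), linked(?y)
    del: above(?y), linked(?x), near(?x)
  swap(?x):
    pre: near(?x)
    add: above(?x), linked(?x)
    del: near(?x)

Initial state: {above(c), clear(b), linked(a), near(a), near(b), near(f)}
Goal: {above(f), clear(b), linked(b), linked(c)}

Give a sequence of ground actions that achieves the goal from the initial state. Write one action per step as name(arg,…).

1. tag(a,c)  →  {clear(a), clear(b), linked(c), near(b), near(f)}
2. swap(b)  →  {above(b), clear(a), clear(b), linked(b), linked(c), near(f)}
3. bind(f,b)  →  {above(f), clear(a), clear(b), linked(b), linked(c), near(f)}

tag(a,c); swap(b); bind(f,b)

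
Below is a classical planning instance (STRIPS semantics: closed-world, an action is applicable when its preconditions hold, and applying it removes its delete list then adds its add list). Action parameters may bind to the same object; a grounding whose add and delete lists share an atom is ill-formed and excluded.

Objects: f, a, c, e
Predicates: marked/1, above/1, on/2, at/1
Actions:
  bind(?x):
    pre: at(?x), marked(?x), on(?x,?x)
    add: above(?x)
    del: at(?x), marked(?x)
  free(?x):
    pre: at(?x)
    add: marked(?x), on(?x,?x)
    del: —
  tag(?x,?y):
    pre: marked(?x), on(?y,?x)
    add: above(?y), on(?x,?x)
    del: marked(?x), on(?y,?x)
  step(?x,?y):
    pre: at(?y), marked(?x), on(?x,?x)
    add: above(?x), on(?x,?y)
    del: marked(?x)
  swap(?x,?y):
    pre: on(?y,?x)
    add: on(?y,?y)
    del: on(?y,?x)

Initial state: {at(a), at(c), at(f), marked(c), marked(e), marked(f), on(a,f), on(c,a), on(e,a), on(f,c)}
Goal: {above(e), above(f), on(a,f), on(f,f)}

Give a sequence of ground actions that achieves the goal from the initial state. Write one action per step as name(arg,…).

1. free(f)  →  {at(a), at(c), at(f), marked(c), marked(e), marked(f), on(a,f), on(c,a), on(e,a), on(f,c), on(f,f)}
2. bind(f)  →  {above(f), at(a), at(c), marked(c), marked(e), on(a,f), on(c,a), on(e,a), on(f,c), on(f,f)}
3. free(a)  →  {above(f), at(a), at(c), marked(a), marked(c), marked(e), on(a,a), on(a,f), on(c,a), on(e,a), on(f,c), on(f,f)}
4. tag(a,e)  →  {above(e), above(f), at(a), at(c), marked(c), marked(e), on(a,a), on(a,f), on(c,a), on(f,c), on(f,f)}

free(f); bind(f); free(a); tag(a,e)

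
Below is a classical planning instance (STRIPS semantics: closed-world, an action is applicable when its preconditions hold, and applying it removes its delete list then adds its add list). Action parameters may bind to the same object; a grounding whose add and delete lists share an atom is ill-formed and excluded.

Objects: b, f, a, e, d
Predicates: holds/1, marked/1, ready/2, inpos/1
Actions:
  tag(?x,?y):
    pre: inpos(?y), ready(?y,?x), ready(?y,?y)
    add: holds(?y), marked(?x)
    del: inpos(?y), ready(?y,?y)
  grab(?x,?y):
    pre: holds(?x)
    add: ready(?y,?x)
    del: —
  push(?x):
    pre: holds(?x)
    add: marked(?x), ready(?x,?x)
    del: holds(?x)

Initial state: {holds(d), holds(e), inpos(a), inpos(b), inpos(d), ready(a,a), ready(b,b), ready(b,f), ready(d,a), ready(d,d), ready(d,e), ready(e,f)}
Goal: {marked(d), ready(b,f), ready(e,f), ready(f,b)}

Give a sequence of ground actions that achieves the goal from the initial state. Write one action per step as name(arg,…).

tag(b,b); tag(d,d); grab(b,f)

1. tag(b,b)  →  {holds(b), holds(d), holds(e), inpos(a), inpos(d), marked(b), ready(a,a), ready(b,f), ready(d,a), ready(d,d), ready(d,e), ready(e,f)}
2. tag(d,d)  →  {holds(b), holds(d), holds(e), inpos(a), marked(b), marked(d), ready(a,a), ready(b,f), ready(d,a), ready(d,e), ready(e,f)}
3. grab(b,f)  →  {holds(b), holds(d), holds(e), inpos(a), marked(b), marked(d), ready(a,a), ready(b,f), ready(d,a), ready(d,e), ready(e,f), ready(f,b)}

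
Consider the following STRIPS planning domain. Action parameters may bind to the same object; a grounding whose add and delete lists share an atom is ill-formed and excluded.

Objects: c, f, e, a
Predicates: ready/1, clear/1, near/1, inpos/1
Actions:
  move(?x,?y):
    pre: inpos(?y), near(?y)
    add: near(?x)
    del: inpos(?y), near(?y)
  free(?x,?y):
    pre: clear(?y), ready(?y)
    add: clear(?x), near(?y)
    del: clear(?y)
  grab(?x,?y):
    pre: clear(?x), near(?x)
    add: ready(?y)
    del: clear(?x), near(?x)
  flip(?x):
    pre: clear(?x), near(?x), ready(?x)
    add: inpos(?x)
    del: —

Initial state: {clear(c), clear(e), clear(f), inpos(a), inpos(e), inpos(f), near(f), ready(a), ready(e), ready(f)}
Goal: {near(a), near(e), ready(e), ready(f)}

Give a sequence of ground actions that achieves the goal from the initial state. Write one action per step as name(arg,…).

1. move(a,f)  →  {clear(c), clear(e), clear(f), inpos(a), inpos(e), near(a), ready(a), ready(e), ready(f)}
2. free(c,e)  →  {clear(c), clear(f), inpos(a), inpos(e), near(a), near(e), ready(a), ready(e), ready(f)}

move(a,f); free(c,e)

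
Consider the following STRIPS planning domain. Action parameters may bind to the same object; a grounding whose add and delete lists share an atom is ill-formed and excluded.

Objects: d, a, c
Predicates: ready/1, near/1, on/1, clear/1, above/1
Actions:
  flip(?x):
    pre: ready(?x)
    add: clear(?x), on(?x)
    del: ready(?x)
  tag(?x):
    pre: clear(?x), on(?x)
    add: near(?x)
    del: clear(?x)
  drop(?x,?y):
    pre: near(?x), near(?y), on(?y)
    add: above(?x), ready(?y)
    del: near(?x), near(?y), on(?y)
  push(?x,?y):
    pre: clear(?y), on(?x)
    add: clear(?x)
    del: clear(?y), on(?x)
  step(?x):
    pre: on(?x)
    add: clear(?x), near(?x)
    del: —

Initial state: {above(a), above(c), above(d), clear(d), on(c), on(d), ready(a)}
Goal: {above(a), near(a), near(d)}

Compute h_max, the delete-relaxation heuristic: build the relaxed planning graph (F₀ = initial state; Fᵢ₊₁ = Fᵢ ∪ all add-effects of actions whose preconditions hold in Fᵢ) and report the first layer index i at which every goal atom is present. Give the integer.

F0 = init (7 atoms)
F1 = F0 ∪ {clear(a), clear(c), near(c), near(d), on(a)}  (12 atoms)
F2 = F1 ∪ {near(a), ready(c), ready(d)}  (15 atoms)
goal ⊆ F2  ⇒  h_max = 2

2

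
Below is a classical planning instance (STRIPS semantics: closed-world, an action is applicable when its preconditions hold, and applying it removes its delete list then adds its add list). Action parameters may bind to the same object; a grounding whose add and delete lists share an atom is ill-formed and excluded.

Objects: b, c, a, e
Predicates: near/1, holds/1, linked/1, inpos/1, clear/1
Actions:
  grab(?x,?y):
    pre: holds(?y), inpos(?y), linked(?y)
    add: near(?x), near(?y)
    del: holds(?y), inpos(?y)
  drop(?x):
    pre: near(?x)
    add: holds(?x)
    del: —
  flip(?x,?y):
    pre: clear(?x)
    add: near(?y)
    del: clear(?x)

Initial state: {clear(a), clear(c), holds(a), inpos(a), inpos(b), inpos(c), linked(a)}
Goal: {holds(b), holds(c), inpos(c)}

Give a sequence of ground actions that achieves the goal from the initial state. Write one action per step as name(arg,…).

grab(b,a); drop(b); flip(c,c); drop(c)

1. grab(b,a)  →  {clear(a), clear(c), inpos(b), inpos(c), linked(a), near(a), near(b)}
2. drop(b)  →  {clear(a), clear(c), holds(b), inpos(b), inpos(c), linked(a), near(a), near(b)}
3. flip(c,c)  →  {clear(a), holds(b), inpos(b), inpos(c), linked(a), near(a), near(b), near(c)}
4. drop(c)  →  {clear(a), holds(b), holds(c), inpos(b), inpos(c), linked(a), near(a), near(b), near(c)}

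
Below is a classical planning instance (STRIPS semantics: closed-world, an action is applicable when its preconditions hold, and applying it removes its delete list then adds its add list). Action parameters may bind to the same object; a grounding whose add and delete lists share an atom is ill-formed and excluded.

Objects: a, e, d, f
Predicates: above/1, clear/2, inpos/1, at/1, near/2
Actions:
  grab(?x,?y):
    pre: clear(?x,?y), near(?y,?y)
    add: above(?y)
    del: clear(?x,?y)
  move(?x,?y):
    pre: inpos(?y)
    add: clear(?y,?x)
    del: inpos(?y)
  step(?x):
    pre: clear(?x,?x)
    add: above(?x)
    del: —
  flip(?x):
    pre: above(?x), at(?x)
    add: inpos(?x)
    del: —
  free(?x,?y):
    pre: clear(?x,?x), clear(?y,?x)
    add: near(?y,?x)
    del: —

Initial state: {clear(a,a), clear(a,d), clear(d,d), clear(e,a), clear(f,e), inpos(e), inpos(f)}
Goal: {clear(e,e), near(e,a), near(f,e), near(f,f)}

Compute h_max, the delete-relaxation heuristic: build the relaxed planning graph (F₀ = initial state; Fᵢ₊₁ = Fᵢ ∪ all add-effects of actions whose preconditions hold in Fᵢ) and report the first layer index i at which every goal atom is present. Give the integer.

F0 = init (7 atoms)
F1 = F0 ∪ {above(a), above(d), clear(e,d), clear(e,e), clear(e,f), clear(f,a), clear(f,d), clear(f,f), near(a,a), near(a,d), near(d,d), near(e,a)}  (19 atoms)
F2 = F1 ∪ {above(e), above(f), near(e,d), near(e,e), near(e,f), near(f,a), near(f,d), near(f,e), near(f,f)}  (28 atoms)
goal ⊆ F2  ⇒  h_max = 2

2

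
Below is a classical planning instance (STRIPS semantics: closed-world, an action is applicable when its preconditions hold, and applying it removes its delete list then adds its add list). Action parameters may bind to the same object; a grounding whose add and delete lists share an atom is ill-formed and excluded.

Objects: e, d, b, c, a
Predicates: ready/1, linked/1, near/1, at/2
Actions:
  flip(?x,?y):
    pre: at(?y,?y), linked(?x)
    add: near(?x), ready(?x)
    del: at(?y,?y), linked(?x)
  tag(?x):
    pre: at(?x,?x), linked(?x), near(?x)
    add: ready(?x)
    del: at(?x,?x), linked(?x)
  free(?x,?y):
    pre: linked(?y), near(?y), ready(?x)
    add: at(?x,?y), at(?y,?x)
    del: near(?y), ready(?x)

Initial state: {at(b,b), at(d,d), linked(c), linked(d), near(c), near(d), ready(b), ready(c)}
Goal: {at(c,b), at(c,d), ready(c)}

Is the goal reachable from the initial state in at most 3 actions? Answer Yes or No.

Yes

1. free(b,c)  →  {at(b,b), at(b,c), at(c,b), at(d,d), linked(c), linked(d), near(d), ready(c)}
2. free(c,d)  →  {at(b,b), at(b,c), at(c,b), at(c,d), at(d,c), at(d,d), linked(c), linked(d)}
3. flip(c,d)  →  {at(b,b), at(b,c), at(c,b), at(c,d), at(d,c), linked(d), near(c), ready(c)}
optimal plan length = 3; 3 ≤ 3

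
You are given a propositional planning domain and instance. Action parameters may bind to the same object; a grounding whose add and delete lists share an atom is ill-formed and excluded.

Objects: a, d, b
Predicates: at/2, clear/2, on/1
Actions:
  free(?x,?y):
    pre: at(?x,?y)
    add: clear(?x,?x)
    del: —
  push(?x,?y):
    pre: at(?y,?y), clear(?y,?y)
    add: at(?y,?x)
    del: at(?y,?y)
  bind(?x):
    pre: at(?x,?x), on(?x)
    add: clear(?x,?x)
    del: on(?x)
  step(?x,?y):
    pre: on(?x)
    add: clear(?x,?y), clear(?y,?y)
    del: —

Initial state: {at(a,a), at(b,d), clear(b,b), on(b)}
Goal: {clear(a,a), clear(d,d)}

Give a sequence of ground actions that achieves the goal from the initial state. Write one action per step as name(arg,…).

1. free(a,a)  →  {at(a,a), at(b,d), clear(a,a), clear(b,b), on(b)}
2. step(b,d)  →  {at(a,a), at(b,d), clear(a,a), clear(b,b), clear(b,d), clear(d,d), on(b)}

free(a,a); step(b,d)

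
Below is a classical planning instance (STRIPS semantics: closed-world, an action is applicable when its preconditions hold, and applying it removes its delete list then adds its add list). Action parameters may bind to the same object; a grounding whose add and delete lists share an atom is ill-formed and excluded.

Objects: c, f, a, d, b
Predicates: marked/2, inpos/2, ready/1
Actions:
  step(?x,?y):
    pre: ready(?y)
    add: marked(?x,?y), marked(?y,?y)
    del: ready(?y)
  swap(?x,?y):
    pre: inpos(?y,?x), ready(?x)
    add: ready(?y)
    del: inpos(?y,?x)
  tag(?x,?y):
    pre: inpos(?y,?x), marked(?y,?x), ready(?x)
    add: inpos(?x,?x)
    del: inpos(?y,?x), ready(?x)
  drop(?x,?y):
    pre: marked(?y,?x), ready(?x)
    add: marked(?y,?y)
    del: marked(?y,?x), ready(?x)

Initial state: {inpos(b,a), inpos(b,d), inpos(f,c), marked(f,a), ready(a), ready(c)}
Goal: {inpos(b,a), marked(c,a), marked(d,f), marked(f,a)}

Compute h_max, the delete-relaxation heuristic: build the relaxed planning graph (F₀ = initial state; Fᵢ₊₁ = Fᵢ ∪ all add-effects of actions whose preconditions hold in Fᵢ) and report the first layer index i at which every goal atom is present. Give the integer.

2

F0 = init (6 atoms)
F1 = F0 ∪ {marked(a,a), marked(a,c), marked(b,a), marked(b,c), marked(c,a), marked(c,c), marked(d,a), marked(d,c), marked(f,c), marked(f,f), ready(b), ready(f)}  (18 atoms)
F2 = F1 ∪ {inpos(a,a), inpos(c,c), marked(a,b), marked(a,f), marked(b,b), marked(b,f), marked(c,b), marked(c,f), marked(d,b), marked(d,d), marked(d,f), marked(f,b)}  (30 atoms)
goal ⊆ F2  ⇒  h_max = 2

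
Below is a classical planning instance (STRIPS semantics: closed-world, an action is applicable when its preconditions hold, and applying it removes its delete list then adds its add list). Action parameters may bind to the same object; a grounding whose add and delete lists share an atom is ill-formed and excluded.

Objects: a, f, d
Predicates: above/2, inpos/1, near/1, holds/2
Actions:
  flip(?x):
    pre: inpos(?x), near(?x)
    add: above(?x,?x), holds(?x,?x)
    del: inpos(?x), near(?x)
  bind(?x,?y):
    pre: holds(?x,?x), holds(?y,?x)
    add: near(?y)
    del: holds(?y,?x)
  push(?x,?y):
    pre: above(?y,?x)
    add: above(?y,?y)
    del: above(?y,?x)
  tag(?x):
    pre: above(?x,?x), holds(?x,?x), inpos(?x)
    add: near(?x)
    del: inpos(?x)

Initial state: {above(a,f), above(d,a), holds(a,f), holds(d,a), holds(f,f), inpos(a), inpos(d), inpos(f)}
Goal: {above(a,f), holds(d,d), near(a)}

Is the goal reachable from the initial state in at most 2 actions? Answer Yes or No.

1. bind(f,a)  →  {above(a,f), above(d,a), holds(d,a), holds(f,f), inpos(a), inpos(d), inpos(f), near(a)}
2. flip(a)  →  {above(a,a), above(a,f), above(d,a), holds(a,a), holds(d,a), holds(f,f), inpos(d), inpos(f)}
3. bind(a,d)  →  {above(a,a), above(a,f), above(d,a), holds(a,a), holds(f,f), inpos(d), inpos(f), near(d)}
4. flip(d)  →  {above(a,a), above(a,f), above(d,a), above(d,d), holds(a,a), holds(d,d), holds(f,f), inpos(f)}
5. bind(a,a)  →  {above(a,a), above(a,f), above(d,a), above(d,d), holds(d,d), holds(f,f), inpos(f), near(a)}
optimal plan length = 5; 5 > 2

No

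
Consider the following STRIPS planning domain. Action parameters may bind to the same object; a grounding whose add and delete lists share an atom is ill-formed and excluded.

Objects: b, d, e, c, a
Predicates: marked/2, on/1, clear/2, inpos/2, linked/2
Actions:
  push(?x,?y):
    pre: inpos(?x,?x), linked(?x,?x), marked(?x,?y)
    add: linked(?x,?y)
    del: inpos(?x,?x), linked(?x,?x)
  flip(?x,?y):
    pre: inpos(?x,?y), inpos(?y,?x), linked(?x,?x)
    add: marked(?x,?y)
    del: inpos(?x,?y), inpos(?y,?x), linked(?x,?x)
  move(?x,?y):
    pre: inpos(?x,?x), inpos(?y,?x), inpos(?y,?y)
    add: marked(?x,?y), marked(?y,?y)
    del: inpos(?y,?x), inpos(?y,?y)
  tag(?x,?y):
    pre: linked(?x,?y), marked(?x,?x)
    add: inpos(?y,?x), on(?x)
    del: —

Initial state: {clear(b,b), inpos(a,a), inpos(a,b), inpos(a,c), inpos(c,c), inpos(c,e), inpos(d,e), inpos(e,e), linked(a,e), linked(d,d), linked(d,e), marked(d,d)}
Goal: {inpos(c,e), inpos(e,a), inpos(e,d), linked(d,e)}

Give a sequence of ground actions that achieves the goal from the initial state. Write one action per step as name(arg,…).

1. move(c,a)  →  {clear(b,b), inpos(a,b), inpos(c,c), inpos(c,e), inpos(d,e), inpos(e,e), linked(a,e), linked(d,d), linked(d,e), marked(a,a), marked(c,a), marked(d,d)}
2. tag(d,e)  →  {clear(b,b), inpos(a,b), inpos(c,c), inpos(c,e), inpos(d,e), inpos(e,d), inpos(e,e), linked(a,e), linked(d,d), linked(d,e), marked(a,a), marked(c,a), marked(d,d), on(d)}
3. tag(a,e)  →  {clear(b,b), inpos(a,b), inpos(c,c), inpos(c,e), inpos(d,e), inpos(e,a), inpos(e,d), inpos(e,e), linked(a,e), linked(d,d), linked(d,e), marked(a,a), marked(c,a), marked(d,d), on(a), on(d)}

move(c,a); tag(d,e); tag(a,e)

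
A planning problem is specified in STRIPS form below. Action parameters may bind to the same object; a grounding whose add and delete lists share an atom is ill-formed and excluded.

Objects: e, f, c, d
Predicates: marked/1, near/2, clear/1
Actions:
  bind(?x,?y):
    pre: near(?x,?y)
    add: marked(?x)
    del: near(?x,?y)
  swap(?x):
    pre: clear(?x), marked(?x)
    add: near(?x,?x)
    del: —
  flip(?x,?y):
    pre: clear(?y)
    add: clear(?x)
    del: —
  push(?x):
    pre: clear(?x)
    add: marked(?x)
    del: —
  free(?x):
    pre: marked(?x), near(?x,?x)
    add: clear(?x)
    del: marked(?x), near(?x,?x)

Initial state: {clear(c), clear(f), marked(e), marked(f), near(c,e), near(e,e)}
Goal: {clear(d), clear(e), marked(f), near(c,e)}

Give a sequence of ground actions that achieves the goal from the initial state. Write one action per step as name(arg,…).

1. flip(e,f)  →  {clear(c), clear(e), clear(f), marked(e), marked(f), near(c,e), near(e,e)}
2. flip(d,e)  →  {clear(c), clear(d), clear(e), clear(f), marked(e), marked(f), near(c,e), near(e,e)}

flip(e,f); flip(d,e)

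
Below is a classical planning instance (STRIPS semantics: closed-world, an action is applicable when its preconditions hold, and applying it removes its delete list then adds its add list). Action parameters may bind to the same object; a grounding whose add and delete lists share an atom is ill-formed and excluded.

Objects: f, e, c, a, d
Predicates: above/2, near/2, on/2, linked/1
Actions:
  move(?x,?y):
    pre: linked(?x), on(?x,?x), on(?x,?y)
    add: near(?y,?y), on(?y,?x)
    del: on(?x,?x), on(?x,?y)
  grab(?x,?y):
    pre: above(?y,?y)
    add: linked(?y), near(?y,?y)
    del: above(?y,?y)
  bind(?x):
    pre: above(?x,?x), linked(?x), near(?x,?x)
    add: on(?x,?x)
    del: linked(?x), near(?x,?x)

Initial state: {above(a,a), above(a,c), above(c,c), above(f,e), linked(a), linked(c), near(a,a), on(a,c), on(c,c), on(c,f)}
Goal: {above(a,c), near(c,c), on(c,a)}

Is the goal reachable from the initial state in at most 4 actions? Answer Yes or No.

Yes

1. bind(a)  →  {above(a,a), above(a,c), above(c,c), above(f,e), linked(c), on(a,a), on(a,c), on(c,c), on(c,f)}
2. grab(f,a)  →  {above(a,c), above(c,c), above(f,e), linked(a), linked(c), near(a,a), on(a,a), on(a,c), on(c,c), on(c,f)}
3. move(a,c)  →  {above(a,c), above(c,c), above(f,e), linked(a), linked(c), near(a,a), near(c,c), on(c,a), on(c,c), on(c,f)}
optimal plan length = 3; 3 ≤ 4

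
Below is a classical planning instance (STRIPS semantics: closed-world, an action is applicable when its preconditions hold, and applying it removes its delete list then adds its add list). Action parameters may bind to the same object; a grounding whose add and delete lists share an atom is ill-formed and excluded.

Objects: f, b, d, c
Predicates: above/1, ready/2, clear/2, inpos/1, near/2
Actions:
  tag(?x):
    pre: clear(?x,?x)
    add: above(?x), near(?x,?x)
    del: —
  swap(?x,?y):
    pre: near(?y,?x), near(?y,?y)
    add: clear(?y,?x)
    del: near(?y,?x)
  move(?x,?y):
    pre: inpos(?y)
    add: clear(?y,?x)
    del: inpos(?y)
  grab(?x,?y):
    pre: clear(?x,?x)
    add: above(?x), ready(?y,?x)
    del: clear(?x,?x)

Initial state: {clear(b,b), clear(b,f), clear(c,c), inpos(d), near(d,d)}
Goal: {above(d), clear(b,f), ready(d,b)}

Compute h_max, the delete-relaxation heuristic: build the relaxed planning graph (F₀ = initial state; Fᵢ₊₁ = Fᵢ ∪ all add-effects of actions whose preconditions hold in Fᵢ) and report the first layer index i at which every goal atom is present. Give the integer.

F0 = init (5 atoms)
F1 = F0 ∪ {above(b), above(c), clear(d,b), clear(d,c), clear(d,d), clear(d,f), near(b,b), near(c,c), ready(b,b), ready(b,c), ready(c,b), ready(c,c), ready(d,b), ready(d,c), ready(f,b), ready(f,c)}  (21 atoms)
F2 = F1 ∪ {above(d), ready(b,d), ready(c,d), ready(d,d), ready(f,d)}  (26 atoms)
goal ⊆ F2  ⇒  h_max = 2

2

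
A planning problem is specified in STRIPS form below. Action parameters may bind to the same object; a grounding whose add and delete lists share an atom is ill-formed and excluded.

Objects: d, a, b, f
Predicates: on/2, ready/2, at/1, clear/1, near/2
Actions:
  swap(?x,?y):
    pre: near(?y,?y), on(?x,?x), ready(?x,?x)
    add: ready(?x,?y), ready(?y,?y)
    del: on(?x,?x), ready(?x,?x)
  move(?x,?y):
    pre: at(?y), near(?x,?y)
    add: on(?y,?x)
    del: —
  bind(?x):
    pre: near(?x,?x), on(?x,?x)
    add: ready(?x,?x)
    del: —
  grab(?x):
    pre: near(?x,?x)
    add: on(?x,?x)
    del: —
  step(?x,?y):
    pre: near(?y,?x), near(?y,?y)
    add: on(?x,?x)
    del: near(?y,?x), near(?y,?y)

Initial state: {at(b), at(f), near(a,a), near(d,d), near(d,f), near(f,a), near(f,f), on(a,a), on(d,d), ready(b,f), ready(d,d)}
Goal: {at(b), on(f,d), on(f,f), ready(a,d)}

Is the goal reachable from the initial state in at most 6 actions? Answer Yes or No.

Yes

1. swap(d,a)  →  {at(b), at(f), near(a,a), near(d,d), near(d,f), near(f,a), near(f,f), on(a,a), ready(a,a), ready(b,f), ready(d,a)}
2. swap(a,d)  →  {at(b), at(f), near(a,a), near(d,d), near(d,f), near(f,a), near(f,f), ready(a,d), ready(b,f), ready(d,a), ready(d,d)}
3. move(d,f)  →  {at(b), at(f), near(a,a), near(d,d), near(d,f), near(f,a), near(f,f), on(f,d), ready(a,d), ready(b,f), ready(d,a), ready(d,d)}
4. move(f,f)  →  {at(b), at(f), near(a,a), near(d,d), near(d,f), near(f,a), near(f,f), on(f,d), on(f,f), ready(a,d), ready(b,f), ready(d,a), ready(d,d)}
optimal plan length = 4; 4 ≤ 6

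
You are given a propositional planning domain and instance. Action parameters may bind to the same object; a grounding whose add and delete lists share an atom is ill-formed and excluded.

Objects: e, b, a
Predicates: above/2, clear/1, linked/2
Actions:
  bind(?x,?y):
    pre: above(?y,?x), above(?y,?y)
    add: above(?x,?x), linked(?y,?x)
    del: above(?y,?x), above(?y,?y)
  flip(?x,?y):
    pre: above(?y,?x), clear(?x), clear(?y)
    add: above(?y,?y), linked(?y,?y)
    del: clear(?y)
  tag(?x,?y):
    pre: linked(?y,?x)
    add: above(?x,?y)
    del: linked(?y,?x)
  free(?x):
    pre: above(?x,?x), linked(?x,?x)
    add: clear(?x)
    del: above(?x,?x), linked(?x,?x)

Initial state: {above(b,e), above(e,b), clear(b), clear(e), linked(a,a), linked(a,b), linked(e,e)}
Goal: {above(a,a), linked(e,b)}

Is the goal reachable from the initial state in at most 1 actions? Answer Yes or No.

No

1. flip(b,e)  →  {above(b,e), above(e,b), above(e,e), clear(b), linked(a,a), linked(a,b), linked(e,e)}
2. bind(b,e)  →  {above(b,b), above(b,e), clear(b), linked(a,a), linked(a,b), linked(e,b), linked(e,e)}
3. tag(a,a)  →  {above(a,a), above(b,b), above(b,e), clear(b), linked(a,b), linked(e,b), linked(e,e)}
optimal plan length = 3; 3 > 1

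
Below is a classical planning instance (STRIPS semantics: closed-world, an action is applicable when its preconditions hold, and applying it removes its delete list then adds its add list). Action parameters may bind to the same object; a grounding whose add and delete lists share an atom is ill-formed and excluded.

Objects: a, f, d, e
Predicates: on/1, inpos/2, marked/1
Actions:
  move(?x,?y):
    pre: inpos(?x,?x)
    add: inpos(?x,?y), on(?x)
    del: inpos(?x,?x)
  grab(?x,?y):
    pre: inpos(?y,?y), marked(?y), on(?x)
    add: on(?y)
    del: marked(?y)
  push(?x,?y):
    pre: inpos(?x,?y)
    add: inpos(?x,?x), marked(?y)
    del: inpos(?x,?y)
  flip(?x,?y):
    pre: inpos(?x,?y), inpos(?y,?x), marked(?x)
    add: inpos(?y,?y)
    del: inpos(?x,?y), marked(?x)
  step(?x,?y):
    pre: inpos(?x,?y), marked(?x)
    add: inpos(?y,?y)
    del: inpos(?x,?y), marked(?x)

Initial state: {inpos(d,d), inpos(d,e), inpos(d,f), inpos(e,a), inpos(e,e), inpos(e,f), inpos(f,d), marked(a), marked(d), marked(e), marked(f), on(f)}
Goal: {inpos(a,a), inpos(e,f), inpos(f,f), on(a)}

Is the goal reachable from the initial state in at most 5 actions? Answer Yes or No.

Yes

1. push(f,d)  →  {inpos(d,d), inpos(d,e), inpos(d,f), inpos(e,a), inpos(e,e), inpos(e,f), inpos(f,f), marked(a), marked(d), marked(e), marked(f), on(f)}
2. step(e,a)  →  {inpos(a,a), inpos(d,d), inpos(d,e), inpos(d,f), inpos(e,e), inpos(e,f), inpos(f,f), marked(a), marked(d), marked(f), on(f)}
3. grab(f,a)  →  {inpos(a,a), inpos(d,d), inpos(d,e), inpos(d,f), inpos(e,e), inpos(e,f), inpos(f,f), marked(d), marked(f), on(a), on(f)}
optimal plan length = 3; 3 ≤ 5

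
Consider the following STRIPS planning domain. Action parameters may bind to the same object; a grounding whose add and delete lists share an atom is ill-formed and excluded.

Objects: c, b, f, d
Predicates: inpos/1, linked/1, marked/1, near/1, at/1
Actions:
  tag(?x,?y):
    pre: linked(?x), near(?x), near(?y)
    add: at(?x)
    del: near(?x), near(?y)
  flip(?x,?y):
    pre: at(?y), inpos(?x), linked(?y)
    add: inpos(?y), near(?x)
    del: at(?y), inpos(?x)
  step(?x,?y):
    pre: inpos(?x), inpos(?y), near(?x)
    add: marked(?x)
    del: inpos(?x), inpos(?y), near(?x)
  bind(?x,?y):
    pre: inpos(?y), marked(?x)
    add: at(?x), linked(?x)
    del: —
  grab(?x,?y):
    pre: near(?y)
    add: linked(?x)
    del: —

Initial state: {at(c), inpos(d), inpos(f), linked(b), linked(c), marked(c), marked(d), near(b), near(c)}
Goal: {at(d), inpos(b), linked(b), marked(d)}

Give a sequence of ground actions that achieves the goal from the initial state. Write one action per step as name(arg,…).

1. tag(b,c)  →  {at(b), at(c), inpos(d), inpos(f), linked(b), linked(c), marked(c), marked(d)}
2. flip(f,b)  →  {at(c), inpos(b), inpos(d), linked(b), linked(c), marked(c), marked(d), near(f)}
3. bind(d,b)  →  {at(c), at(d), inpos(b), inpos(d), linked(b), linked(c), linked(d), marked(c), marked(d), near(f)}

tag(b,c); flip(f,b); bind(d,b)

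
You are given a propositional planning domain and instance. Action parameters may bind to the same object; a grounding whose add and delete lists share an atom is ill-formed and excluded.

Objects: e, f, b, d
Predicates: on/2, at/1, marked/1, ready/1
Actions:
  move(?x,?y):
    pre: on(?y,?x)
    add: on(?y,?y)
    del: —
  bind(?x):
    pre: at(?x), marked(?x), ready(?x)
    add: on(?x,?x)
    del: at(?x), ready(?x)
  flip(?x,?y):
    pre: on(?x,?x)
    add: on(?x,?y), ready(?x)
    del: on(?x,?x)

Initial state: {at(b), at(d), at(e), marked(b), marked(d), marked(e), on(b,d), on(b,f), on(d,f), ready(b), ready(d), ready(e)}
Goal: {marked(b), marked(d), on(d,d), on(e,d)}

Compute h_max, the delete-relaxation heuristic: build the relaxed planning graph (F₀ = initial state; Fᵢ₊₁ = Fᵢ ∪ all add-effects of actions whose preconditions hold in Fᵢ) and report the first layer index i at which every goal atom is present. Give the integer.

F0 = init (12 atoms)
F1 = F0 ∪ {on(b,b), on(d,d), on(e,e)}  (15 atoms)
F2 = F1 ∪ {on(b,e), on(d,b), on(d,e), on(e,b), on(e,d), on(e,f)}  (21 atoms)
goal ⊆ F2  ⇒  h_max = 2

2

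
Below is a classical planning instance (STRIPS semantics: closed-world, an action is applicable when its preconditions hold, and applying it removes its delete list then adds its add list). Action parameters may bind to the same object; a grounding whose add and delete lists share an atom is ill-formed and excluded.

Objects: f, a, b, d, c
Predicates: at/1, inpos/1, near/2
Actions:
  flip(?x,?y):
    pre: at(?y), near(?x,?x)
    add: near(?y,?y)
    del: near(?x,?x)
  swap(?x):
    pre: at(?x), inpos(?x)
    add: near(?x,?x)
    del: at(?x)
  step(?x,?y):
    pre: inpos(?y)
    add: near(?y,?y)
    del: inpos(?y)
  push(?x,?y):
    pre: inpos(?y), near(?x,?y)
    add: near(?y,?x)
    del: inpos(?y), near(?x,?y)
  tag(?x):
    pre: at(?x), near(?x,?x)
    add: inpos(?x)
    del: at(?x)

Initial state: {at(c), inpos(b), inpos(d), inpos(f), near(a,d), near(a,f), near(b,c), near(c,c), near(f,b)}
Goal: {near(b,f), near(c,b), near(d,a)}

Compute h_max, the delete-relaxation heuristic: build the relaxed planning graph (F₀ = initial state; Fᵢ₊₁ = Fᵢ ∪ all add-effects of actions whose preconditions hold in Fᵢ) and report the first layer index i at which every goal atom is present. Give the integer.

F0 = init (9 atoms)
F1 = F0 ∪ {inpos(c), near(b,b), near(b,f), near(d,a), near(d,d), near(f,a), near(f,f)}  (16 atoms)
F2 = F1 ∪ {near(c,b)}  (17 atoms)
goal ⊆ F2  ⇒  h_max = 2

2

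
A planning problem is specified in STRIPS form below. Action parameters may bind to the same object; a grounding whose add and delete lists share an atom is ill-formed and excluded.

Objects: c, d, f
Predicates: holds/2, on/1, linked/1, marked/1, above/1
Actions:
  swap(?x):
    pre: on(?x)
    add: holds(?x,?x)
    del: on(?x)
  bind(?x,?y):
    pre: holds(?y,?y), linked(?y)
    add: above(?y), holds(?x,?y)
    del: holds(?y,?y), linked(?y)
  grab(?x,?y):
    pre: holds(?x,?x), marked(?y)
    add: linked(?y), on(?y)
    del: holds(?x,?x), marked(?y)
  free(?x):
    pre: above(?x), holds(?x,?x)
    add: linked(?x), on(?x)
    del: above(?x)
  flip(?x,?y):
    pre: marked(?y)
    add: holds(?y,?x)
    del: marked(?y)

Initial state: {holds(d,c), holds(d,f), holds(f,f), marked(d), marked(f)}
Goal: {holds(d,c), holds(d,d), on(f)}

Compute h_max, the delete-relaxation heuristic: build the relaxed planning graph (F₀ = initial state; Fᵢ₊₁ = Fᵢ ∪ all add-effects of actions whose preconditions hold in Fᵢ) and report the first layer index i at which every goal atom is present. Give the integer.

F0 = init (5 atoms)
F1 = F0 ∪ {holds(d,d), holds(f,c), holds(f,d), linked(d), linked(f), on(d), on(f)}  (12 atoms)
goal ⊆ F1  ⇒  h_max = 1

1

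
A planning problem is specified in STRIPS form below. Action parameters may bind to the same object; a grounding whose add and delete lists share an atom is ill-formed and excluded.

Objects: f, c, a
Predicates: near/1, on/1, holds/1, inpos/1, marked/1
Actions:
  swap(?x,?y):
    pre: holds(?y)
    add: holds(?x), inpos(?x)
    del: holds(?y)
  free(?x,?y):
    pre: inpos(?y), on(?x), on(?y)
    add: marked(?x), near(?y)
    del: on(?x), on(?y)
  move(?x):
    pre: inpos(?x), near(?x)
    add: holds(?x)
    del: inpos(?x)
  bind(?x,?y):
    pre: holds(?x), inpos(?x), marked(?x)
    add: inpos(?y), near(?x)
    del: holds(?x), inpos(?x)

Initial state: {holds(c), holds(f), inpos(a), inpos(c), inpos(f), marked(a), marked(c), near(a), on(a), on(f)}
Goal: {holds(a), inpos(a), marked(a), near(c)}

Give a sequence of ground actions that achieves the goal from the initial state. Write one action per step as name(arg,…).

swap(a,f); bind(c,f)

1. swap(a,f)  →  {holds(a), holds(c), inpos(a), inpos(c), inpos(f), marked(a), marked(c), near(a), on(a), on(f)}
2. bind(c,f)  →  {holds(a), inpos(a), inpos(f), marked(a), marked(c), near(a), near(c), on(a), on(f)}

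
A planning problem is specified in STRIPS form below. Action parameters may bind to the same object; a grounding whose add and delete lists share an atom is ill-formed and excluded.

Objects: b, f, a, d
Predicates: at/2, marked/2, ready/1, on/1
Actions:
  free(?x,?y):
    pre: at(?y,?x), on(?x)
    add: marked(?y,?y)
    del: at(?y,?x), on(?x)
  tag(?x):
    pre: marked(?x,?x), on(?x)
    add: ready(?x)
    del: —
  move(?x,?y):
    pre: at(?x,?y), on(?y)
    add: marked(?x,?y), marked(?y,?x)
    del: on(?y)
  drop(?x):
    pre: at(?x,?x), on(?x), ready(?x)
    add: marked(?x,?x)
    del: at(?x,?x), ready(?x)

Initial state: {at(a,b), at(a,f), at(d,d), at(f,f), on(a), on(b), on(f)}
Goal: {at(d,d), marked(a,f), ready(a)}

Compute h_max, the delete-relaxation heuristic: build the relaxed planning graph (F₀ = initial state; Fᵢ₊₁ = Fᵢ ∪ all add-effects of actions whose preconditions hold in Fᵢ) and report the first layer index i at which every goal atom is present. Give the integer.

2

F0 = init (7 atoms)
F1 = F0 ∪ {marked(a,a), marked(a,b), marked(a,f), marked(b,a), marked(f,a), marked(f,f)}  (13 atoms)
F2 = F1 ∪ {ready(a), ready(f)}  (15 atoms)
goal ⊆ F2  ⇒  h_max = 2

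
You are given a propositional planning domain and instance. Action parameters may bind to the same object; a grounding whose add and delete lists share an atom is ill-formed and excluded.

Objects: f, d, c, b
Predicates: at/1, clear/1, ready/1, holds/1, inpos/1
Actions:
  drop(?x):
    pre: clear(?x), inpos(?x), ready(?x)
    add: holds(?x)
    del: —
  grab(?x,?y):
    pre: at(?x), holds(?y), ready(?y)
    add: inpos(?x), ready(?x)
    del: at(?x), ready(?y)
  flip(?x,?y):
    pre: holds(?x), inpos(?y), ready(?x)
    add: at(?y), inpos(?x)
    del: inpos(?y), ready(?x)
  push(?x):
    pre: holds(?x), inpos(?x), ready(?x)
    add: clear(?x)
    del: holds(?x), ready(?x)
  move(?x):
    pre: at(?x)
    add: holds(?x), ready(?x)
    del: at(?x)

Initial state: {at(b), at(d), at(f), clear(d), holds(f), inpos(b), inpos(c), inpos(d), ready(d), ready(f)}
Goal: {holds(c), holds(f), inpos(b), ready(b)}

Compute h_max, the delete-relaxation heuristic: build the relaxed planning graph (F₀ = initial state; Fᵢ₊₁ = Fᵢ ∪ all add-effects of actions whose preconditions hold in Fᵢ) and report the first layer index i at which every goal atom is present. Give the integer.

2

F0 = init (10 atoms)
F1 = F0 ∪ {at(c), holds(b), holds(d), inpos(f), ready(b)}  (15 atoms)
F2 = F1 ∪ {clear(b), clear(f), holds(c), ready(c)}  (19 atoms)
goal ⊆ F2  ⇒  h_max = 2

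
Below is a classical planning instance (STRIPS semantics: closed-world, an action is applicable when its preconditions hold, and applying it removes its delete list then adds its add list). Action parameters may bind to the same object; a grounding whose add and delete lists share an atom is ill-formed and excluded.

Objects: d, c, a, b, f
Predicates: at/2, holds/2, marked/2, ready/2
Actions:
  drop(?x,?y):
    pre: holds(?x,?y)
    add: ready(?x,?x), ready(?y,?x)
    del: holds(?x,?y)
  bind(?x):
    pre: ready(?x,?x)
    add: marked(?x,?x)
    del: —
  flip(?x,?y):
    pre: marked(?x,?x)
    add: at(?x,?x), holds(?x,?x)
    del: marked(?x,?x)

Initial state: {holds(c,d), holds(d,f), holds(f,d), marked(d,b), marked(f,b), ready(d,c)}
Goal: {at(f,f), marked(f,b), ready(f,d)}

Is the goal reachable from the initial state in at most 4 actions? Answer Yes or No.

1. drop(d,f)  →  {holds(c,d), holds(f,d), marked(d,b), marked(f,b), ready(d,c), ready(d,d), ready(f,d)}
2. drop(f,d)  →  {holds(c,d), marked(d,b), marked(f,b), ready(d,c), ready(d,d), ready(d,f), ready(f,d), ready(f,f)}
3. bind(f)  →  {holds(c,d), marked(d,b), marked(f,b), marked(f,f), ready(d,c), ready(d,d), ready(d,f), ready(f,d), ready(f,f)}
4. flip(f,d)  →  {at(f,f), holds(c,d), holds(f,f), marked(d,b), marked(f,b), ready(d,c), ready(d,d), ready(d,f), ready(f,d), ready(f,f)}
optimal plan length = 4; 4 ≤ 4

Yes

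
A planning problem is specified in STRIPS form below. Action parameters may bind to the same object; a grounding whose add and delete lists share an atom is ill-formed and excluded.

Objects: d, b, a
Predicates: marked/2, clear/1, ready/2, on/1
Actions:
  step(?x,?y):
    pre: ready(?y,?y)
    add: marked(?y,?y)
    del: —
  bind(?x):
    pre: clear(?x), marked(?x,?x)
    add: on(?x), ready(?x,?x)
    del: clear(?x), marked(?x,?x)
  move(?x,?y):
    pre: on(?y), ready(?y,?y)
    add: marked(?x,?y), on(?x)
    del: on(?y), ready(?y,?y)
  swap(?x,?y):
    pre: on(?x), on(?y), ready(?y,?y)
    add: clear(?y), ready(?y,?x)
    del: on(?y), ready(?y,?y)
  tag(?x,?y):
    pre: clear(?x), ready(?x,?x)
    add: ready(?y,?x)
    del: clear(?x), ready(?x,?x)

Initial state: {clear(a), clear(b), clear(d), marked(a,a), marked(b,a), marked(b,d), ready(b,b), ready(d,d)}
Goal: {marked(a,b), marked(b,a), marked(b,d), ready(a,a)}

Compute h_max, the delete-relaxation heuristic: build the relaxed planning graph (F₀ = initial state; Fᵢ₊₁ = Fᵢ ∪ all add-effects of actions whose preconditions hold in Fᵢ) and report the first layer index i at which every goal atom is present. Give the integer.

F0 = init (8 atoms)
F1 = F0 ∪ {marked(b,b), marked(d,d), on(a), ready(a,a), ready(a,b), ready(a,d), ready(b,d), ready(d,b)}  (16 atoms)
F2 = F1 ∪ {marked(d,a), on(b), on(d), ready(b,a), ready(d,a)}  (21 atoms)
F3 = F2 ∪ {marked(a,b), marked(a,d), marked(d,b)}  (24 atoms)
goal ⊆ F3  ⇒  h_max = 3

3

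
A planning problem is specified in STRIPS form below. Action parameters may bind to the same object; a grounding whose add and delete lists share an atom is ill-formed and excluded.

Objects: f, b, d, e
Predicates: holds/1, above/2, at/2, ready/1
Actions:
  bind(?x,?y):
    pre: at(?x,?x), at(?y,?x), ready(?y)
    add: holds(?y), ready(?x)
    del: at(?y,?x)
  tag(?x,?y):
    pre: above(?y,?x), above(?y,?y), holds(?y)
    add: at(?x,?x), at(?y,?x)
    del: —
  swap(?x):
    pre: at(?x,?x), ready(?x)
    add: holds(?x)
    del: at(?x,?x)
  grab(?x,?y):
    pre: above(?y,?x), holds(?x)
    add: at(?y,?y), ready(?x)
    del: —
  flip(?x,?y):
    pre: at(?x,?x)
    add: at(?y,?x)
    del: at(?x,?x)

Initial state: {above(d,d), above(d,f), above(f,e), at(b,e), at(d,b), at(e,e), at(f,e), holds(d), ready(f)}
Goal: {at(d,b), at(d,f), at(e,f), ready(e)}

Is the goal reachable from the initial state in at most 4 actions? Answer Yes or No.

1. bind(e,f)  →  {above(d,d), above(d,f), above(f,e), at(b,e), at(d,b), at(e,e), holds(d), holds(f), ready(e), ready(f)}
2. tag(f,d)  →  {above(d,d), above(d,f), above(f,e), at(b,e), at(d,b), at(d,f), at(e,e), at(f,f), holds(d), holds(f), ready(e), ready(f)}
3. flip(f,e)  →  {above(d,d), above(d,f), above(f,e), at(b,e), at(d,b), at(d,f), at(e,e), at(e,f), holds(d), holds(f), ready(e), ready(f)}
optimal plan length = 3; 3 ≤ 4

Yes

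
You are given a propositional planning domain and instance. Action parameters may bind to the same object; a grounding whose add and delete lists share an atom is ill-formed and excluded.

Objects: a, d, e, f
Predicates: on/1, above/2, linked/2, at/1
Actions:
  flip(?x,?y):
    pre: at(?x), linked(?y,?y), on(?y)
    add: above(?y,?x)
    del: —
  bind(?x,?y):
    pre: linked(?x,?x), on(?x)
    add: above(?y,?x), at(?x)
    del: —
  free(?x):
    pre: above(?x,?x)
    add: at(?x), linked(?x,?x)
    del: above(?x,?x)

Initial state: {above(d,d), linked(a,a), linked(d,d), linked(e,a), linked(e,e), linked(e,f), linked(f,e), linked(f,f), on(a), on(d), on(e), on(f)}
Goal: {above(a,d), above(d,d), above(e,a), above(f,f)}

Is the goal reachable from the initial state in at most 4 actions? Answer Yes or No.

Yes

1. bind(a,e)  →  {above(d,d), above(e,a), at(a), linked(a,a), linked(d,d), linked(e,a), linked(e,e), linked(e,f), linked(f,e), linked(f,f), on(a), on(d), on(e), on(f)}
2. bind(d,a)  →  {above(a,d), above(d,d), above(e,a), at(a), at(d), linked(a,a), linked(d,d), linked(e,a), linked(e,e), linked(e,f), linked(f,e), linked(f,f), on(a), on(d), on(e), on(f)}
3. bind(f,f)  →  {above(a,d), above(d,d), above(e,a), above(f,f), at(a), at(d), at(f), linked(a,a), linked(d,d), linked(e,a), linked(e,e), linked(e,f), linked(f,e), linked(f,f), on(a), on(d), on(e), on(f)}
optimal plan length = 3; 3 ≤ 4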